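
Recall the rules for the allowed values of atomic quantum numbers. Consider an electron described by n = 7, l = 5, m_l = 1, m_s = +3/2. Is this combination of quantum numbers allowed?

The spin quantum number for an electron can only be m_s = +1/2 or −1/2; m_s = +3/2 is not one of those.

Invalid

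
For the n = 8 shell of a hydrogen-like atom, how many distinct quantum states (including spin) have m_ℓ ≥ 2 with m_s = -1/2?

For n = 8, ℓ ranges over 0 … 7.
Per ℓ-value: ℓ=2 → 1; ℓ=3 → 2; ℓ=4 → 3; ℓ=5 → 4; ℓ=6 → 5; ℓ=7 → 6.
Orbitals: 1 + 2 + 3 + 4 + 5 + 6 = 21. With m_s fixed to a single value there is one state per orbital, giving 21 states.

21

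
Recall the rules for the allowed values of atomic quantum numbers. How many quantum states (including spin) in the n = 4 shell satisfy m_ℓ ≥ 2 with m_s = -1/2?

3

The (ℓ, m_ℓ) pairs meeting m_ℓ ≥ 2 give: ℓ=2 → 1; ℓ=3 → 2.
Orbitals: 1 + 2 = 3. With m_s fixed to a single value there is one state per orbital, giving 3 states.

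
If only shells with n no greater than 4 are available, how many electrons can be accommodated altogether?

60

Total orbitals = 1² + 2² + 3² + 4² = 30. Doubling for spin gives 60 electrons.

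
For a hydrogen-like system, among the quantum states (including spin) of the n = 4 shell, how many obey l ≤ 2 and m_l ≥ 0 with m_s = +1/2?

Orbitals with l ≤ 2 and m_l ≥ 0, by l: l=0 → 1; l=1 → 2; l=2 → 3.
Orbitals: 1 + 2 + 3 = 6. With m_s fixed to a single value there is one state per orbital, giving 6 states.

6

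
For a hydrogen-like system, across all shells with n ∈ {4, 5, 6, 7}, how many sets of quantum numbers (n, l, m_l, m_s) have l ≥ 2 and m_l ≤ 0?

Go shell by shell, enumerating (l, m_l) with l ≥ 2 and m_l ≤ 0:
n=4 → 7; n=5 → 12; n=6 → 18; n=7 → 25.
Orbitals: 7 + 12 + 18 + 25 = 62. Including both spin states (m_s = ±1/2) gives 2 × 62 = 124 states.

124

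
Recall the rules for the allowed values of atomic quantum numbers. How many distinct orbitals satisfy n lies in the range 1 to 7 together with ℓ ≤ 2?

Count contributing orbitals for each principal shell:
n=1 → 1; n=2 → 4; n=3 → 9; n=4 → 9; n=5 → 9; n=6 → 9; n=7 → 9.
Total orbitals: 1 + 4 + 9 + 9 + 9 + 9 + 9 = 50.

50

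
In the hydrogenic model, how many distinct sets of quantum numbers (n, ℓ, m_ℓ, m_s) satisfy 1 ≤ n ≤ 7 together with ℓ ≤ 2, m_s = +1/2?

Count contributing orbitals for each principal shell:
n=1 → 1; n=2 → 4; n=3 → 9; n=4 → 9; n=5 → 9; n=6 → 9; n=7 → 9.
Orbitals: 1 + 4 + 9 + 9 + 9 + 9 + 9 = 50. With m_s fixed to +1/2 there is one state per orbital, so 50 states.

50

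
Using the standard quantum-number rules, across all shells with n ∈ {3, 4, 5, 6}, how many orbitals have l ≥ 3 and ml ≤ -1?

22

Treat each shell separately and count matching orbitals:
n=4 → 3; n=5 → 7; n=6 → 12.
Total orbitals: 3 + 7 + 12 = 22.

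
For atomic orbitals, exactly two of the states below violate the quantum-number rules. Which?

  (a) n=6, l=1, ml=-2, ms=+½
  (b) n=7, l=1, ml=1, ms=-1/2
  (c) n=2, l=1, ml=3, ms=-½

(a) has |ml| = 2 > l = 1, violating −l ≤ ml ≤ l.
(c) has |ml| = 3 > l = 1, violating −l ≤ ml ≤ l.
The remaining set (b) satisfies all four rules.

(a) and (c)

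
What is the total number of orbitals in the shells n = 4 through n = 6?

Shell n has n² orbitals: 4²=16 + 5²=25 + 6²=36 = 77 orbitals.

77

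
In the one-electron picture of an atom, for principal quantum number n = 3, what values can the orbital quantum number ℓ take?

ℓ is an integer with 0 ≤ ℓ ≤ n−1, so for n = 3: ℓ = 0, 1, 2.

0, 1, 2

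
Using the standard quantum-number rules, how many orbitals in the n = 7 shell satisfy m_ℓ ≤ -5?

For n = 7, ℓ ranges over 0 … 6.
Contributions: ℓ=5 → 1; ℓ=6 → 2.
Total orbitals: 1 + 2 = 3.

3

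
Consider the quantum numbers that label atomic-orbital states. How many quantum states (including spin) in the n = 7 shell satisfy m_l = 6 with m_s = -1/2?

Go through l = 0, …, 6 (the values permitted for n = 7).
Per l-value: l=6 → 1.
Orbitals: 1. With m_s fixed to a single value there is one state per orbital, giving 1 state.

1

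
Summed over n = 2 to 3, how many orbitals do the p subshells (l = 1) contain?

6

A p subshell (l = 1) exists for every n ≥ 2, so shells n = 2, 3 each contribute one — 2 subshells.
Since each p subshell has 2·1+1 = 3 orbitals, the total is 2 × 3 = 6.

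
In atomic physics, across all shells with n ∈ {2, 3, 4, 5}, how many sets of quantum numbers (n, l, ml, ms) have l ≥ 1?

100

Treat each shell separately and count matching orbitals:
n=2 → 3; n=3 → 8; n=4 → 15; n=5 → 24.
Orbitals: 3 + 8 + 15 + 24 = 50. Including both spin states (ms = ±1/2) gives 2 × 50 = 100 states.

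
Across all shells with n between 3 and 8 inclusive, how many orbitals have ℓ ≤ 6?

184

For each n in the range, tally the orbitals obeying ℓ ≤ 6:
n=3 → 9; n=4 → 16; n=5 → 25; n=6 → 36; n=7 → 49; n=8 → 49.
Total orbitals: 9 + 16 + 25 + 36 + 49 + 49 = 184.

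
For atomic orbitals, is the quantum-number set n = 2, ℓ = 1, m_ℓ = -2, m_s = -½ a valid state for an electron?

The magnetic quantum number must satisfy −ℓ ≤ m_ℓ ≤ ℓ. With ℓ = 1, m_ℓ can only be -1, 0, 1, so m_ℓ = -2 is forbidden.

No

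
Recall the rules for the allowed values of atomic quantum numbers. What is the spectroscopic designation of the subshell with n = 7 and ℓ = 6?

7i

ℓ = 6 corresponds to the letter 'i', so the subshell is 7i.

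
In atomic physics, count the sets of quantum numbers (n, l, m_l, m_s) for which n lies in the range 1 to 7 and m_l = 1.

42

Work shell by shell — for each n, count the (l, m_l) pairs that satisfy m_l = 1:
n=2 → 1; n=3 → 2; n=4 → 3; n=5 → 4; n=6 → 5; n=7 → 6.
Orbitals: 1 + 2 + 3 + 4 + 5 + 6 = 21. Including both spin states (m_s = ±1/2) gives 2 × 21 = 42 states.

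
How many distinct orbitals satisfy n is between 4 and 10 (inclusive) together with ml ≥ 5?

Go shell by shell, enumerating (l, ml) with ml ≥ 5:
n=6 → 1; n=7 → 3; n=8 → 6; n=9 → 10; n=10 → 15.
Total orbitals: 1 + 3 + 6 + 10 + 15 = 35.

35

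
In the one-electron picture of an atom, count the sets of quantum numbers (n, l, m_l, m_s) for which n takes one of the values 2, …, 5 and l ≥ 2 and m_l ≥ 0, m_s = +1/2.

22

Count contributing orbitals for each principal shell:
n=3 → 3; n=4 → 7; n=5 → 12.
Orbitals: 3 + 7 + 12 = 22. With m_s fixed to +1/2 there is one state per orbital, so 22 states.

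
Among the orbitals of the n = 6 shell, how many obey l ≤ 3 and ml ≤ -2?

With n = 6 the allowed l are 0, 1, …, 5.
The (l, ml) pairs meeting l ≤ 3 and ml ≤ -2 give: l=2 → 1; l=3 → 2.
Total orbitals: 1 + 2 = 3.

3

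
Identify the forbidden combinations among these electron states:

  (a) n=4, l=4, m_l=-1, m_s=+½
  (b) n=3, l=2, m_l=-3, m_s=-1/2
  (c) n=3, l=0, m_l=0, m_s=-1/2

(a) has l = 4 ≥ n = 4, violating 0 ≤ l ≤ n−1.
(b) has |m_l| = 3 > l = 2, violating −l ≤ m_l ≤ l.
The remaining set (c) satisfies all four rules.

(a) and (b)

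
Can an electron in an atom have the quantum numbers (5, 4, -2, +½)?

n = 5 is a positive integer. ℓ = 4 satisfies 0 ≤ ℓ ≤ n−1 = 4. m_ℓ = -2 lies in the range −ℓ … +ℓ (here −4 … 4). m_s = +1/2 is one of ±1/2.
All four constraints are satisfied.

Yes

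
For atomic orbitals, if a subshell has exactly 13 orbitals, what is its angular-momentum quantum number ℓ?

2ℓ+1 = 13 gives ℓ = 6.

ℓ = 6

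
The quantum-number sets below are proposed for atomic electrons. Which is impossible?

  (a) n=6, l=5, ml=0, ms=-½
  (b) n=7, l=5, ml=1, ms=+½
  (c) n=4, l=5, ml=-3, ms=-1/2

(c) has l = 5 ≥ n = 4, violating 0 ≤ l ≤ n−1.
The remaining sets (a), (b) satisfy all four rules.

(c)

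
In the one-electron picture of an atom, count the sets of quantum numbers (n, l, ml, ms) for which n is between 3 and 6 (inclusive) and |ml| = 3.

Count contributing orbitals for each principal shell:
n=4 → 2; n=5 → 4; n=6 → 6.
Orbitals: 2 + 4 + 6 = 12. Including both spin states (ms = ±1/2) gives 2 × 12 = 24 states.

24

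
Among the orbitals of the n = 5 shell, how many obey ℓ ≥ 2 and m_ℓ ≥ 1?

The n = 5 shell has ℓ = 0 through 4; check each.
Per ℓ-value: ℓ=2 → 2; ℓ=3 → 3; ℓ=4 → 4.
Total orbitals: 2 + 3 + 4 = 9.

9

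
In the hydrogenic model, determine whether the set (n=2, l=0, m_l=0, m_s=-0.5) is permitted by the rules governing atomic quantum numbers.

Allowed

n = 2 is a positive integer. l = 0 satisfies 0 ≤ l ≤ n−1 = 1. m_l = 0 lies in the range −l … +l (here 0). m_s = -1/2 is one of ±1/2.
All four constraints are satisfied.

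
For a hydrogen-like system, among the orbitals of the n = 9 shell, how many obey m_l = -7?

2

For n = 9, l ranges over 0 … 8.
The (l, m_l) pairs meeting m_l = -7 give: l=7 → 1; l=8 → 1.
Total orbitals: 1 + 1 = 2.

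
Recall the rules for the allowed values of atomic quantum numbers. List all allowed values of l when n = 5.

l is an integer with 0 ≤ l ≤ n−1, so for n = 5: l = 0, 1, 2, 3, 4.

0, 1, 2, 3, 4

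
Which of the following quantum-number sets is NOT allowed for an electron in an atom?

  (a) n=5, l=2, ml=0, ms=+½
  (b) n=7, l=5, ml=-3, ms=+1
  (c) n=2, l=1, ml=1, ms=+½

(b)

(b) has ms = +1, but an electron's spin must be ±1/2.
The remaining sets (a), (c) satisfy all four rules.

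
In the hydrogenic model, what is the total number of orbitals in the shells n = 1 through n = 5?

55

Shell n has n² orbitals: 1²=1 + 2²=4 + 3²=9 + 4²=16 + 5²=25 = 55 orbitals.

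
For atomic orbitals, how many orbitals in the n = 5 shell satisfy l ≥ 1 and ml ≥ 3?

3

The (l, ml) pairs meeting l ≥ 1 and ml ≥ 3 give: l=3 → 1; l=4 → 2.
Total orbitals: 1 + 2 = 3.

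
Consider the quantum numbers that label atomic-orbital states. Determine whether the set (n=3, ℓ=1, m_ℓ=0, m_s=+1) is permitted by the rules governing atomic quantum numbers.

The spin quantum number for an electron can only be m_s = +1/2 or −1/2; m_s = +1 is not one of those.

Invalid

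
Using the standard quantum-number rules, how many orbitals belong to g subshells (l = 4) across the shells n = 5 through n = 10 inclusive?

A g subshell (l = 4) exists for every n ≥ 5, so shells n = 5, 6, 7, 8, 9, 10 each contribute one — 6 subshells.
Since each g subshell has 2·4+1 = 9 orbitals, the total is 6 × 9 = 54.

54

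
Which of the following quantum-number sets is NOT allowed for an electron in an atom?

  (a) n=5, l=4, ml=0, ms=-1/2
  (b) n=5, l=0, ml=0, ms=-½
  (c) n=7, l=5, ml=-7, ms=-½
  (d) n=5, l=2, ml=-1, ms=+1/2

(c) has |ml| = 7 > l = 5, violating −l ≤ ml ≤ l.
The remaining sets (a), (b), (d) satisfy all four rules.

(c)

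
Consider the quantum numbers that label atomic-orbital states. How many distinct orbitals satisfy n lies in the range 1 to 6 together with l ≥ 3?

50

For each n in the range, tally the orbitals obeying l ≥ 3:
n=4 → 7; n=5 → 16; n=6 → 27.
Total orbitals: 7 + 16 + 27 = 50.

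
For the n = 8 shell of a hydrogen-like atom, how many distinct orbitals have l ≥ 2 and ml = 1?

6

With n = 8 the allowed l are 0, 1, …, 7.
Per l-value: l=2 → 1; l=3 → 1; l=4 → 1; l=5 → 1; l=6 → 1; l=7 → 1.
Total orbitals: 1 + 1 + 1 + 1 + 1 + 1 = 6.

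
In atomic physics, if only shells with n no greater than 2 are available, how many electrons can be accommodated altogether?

10

Total orbitals = 1² + 2² = 5. Doubling for spin gives 10 electrons.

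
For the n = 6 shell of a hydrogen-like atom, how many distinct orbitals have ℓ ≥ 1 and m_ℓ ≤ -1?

With n = 6 the allowed ℓ are 0, 1, …, 5.
Per ℓ-value: ℓ=1 → 1; ℓ=2 → 2; ℓ=3 → 3; ℓ=4 → 4; ℓ=5 → 5.
Total orbitals: 1 + 2 + 3 + 4 + 5 = 15.

15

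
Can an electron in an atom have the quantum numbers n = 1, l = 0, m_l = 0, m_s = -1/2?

n = 1 is a positive integer. l = 0 satisfies 0 ≤ l ≤ n−1 = 0. m_l = 0 lies in the range −l … +l (here 0). m_s = -1/2 is one of ±1/2.
All four constraints are satisfied.

Allowed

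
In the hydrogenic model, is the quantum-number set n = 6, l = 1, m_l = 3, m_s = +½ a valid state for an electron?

No

The magnetic quantum number must satisfy −l ≤ m_l ≤ l. With l = 1, m_l can only be -1, 0, 1, so m_l = 3 is forbidden.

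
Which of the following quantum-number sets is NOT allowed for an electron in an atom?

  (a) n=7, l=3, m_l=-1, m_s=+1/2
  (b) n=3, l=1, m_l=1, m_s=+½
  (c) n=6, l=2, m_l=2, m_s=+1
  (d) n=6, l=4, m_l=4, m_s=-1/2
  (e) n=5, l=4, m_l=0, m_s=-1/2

(c) has m_s = +1, but an electron's spin must be ±1/2.
The remaining sets (a), (b), (d), (e) satisfy all four rules.

(c)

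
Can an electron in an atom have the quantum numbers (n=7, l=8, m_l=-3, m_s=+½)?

Not allowed

The orbital quantum number must satisfy 0 ≤ l ≤ n−1. With n = 7 the allowed l values are 0, 1, 2, 3, 4, 5, 6, so l = 8 is out of range.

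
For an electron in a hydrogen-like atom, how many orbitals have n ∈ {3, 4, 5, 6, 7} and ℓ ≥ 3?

90

Treat each shell separately and count matching orbitals:
n=4 → 7; n=5 → 16; n=6 → 27; n=7 → 40.
Total orbitals: 7 + 16 + 27 + 40 = 90.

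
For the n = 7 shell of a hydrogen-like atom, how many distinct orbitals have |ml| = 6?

2

For n = 7, l ranges over 0 … 6.
The (l, ml) pairs meeting |ml| = 6 give: l=6 → 2.
Total orbitals: 2.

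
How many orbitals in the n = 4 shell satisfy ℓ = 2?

The n = 4 shell has ℓ = 0 through 3; check each.
Contributions: ℓ=2 → 5.
Total orbitals: 5.

5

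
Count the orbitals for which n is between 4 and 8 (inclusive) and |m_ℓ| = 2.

Work shell by shell — for each n, count the (ℓ, m_ℓ) pairs that satisfy |m_ℓ| = 2:
n=4 → 4; n=5 → 6; n=6 → 8; n=7 → 10; n=8 → 12.
Total orbitals: 4 + 6 + 8 + 10 + 12 = 40.

40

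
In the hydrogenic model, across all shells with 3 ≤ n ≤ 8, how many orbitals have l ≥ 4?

110

Work shell by shell — for each n, count the (l, ml) pairs that satisfy l ≥ 4:
n=5 → 9; n=6 → 20; n=7 → 33; n=8 → 48.
Total orbitals: 9 + 20 + 33 + 48 = 110.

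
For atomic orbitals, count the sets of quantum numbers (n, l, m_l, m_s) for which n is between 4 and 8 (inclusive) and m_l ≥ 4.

40

Treat each shell separately and count matching orbitals:
n=5 → 1; n=6 → 3; n=7 → 6; n=8 → 10.
Orbitals: 1 + 3 + 6 + 10 = 20. Including both spin states (m_s = ±1/2) gives 2 × 20 = 40 states.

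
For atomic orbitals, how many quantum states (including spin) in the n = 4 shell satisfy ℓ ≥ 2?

The n = 4 shell has ℓ = 0 through 3; check each.
Orbitals with ℓ ≥ 2, by ℓ: ℓ=2 → 5; ℓ=3 → 7.
Orbitals: 5 + 7 = 12. Each orbital carries two spin states, so 12 × 2 = 24 states.

24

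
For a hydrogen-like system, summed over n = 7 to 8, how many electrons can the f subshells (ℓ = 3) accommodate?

An f subshell (ℓ = 3) exists for every n ≥ 4, so shells n = 7, 8 each contribute one — 2 subshells.
Since each f subshell holds 2(2·3+1) = 14 electrons, the total is 2 × 14 = 28.

28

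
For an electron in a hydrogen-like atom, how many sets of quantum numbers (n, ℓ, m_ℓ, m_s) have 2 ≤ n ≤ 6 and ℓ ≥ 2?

Work shell by shell — for each n, count the (ℓ, m_ℓ) pairs that satisfy ℓ ≥ 2:
n=3 → 5; n=4 → 12; n=5 → 21; n=6 → 32.
Orbitals: 5 + 12 + 21 + 32 = 70. Including both spin states (m_s = ±1/2) gives 2 × 70 = 140 states.

140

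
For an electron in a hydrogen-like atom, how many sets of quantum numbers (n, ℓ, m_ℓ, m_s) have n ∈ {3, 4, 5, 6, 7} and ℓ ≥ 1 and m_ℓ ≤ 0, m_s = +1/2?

75

Count contributing orbitals for each principal shell:
n=3 → 5; n=4 → 9; n=5 → 14; n=6 → 20; n=7 → 27.
Orbitals: 5 + 9 + 14 + 20 + 27 = 75. With m_s fixed to +1/2 there is one state per orbital, so 75 states.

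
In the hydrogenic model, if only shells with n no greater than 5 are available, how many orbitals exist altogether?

Total orbitals = 1² + 2² + 3² + 4² + 5² = 55.

55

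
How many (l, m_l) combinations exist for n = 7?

49

The n = 7 shell contains n² = 7² = 49 orbitals.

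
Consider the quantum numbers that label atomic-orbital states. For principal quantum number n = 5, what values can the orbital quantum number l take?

l is an integer with 0 ≤ l ≤ n−1, so for n = 5: l = 0, 1, 2, 3, 4.

0, 1, 2, 3, 4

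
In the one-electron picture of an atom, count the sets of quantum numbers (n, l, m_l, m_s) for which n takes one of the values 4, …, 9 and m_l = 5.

Per-shell orbital counts meeting the constraint:
n=6 → 1; n=7 → 2; n=8 → 3; n=9 → 4.
Orbitals: 1 + 2 + 3 + 4 = 10. Including both spin states (m_s = ±1/2) gives 2 × 10 = 20 states.

20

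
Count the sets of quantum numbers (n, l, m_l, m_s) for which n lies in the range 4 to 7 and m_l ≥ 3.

Go shell by shell, enumerating (l, m_l) with m_l ≥ 3:
n=4 → 1; n=5 → 3; n=6 → 6; n=7 → 10.
Orbitals: 1 + 3 + 6 + 10 = 20. Including both spin states (m_s = ±1/2) gives 2 × 20 = 40 states.

40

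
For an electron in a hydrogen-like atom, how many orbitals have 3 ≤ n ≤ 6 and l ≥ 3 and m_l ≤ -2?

For each n in the range, tally the orbitals obeying l ≥ 3 and m_l ≤ -2:
n=4 → 2; n=5 → 5; n=6 → 9.
Total orbitals: 2 + 5 + 9 = 16.

16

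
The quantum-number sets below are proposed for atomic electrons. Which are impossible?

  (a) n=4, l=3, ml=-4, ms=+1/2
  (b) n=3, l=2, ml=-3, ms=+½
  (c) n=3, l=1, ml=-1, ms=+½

(a) has |ml| = 4 > l = 3, violating −l ≤ ml ≤ l.
(b) has |ml| = 3 > l = 2, violating −l ≤ ml ≤ l.
The remaining set (c) satisfies all four rules.

(a) and (b)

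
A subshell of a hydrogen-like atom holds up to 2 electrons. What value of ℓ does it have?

ℓ = 0

2(2ℓ+1) = 2 ⇒ 2ℓ+1 = 1 ⇒ ℓ = 0.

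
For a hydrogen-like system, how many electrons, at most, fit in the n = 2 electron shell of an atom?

8

A shell holds 2n² electrons: 2 × 2² = 2 × 4 = 8.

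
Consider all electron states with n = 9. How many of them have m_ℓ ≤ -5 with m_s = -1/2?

10

The n = 9 shell has ℓ = 0 through 8; check each.
The (ℓ, m_ℓ) pairs meeting m_ℓ ≤ -5 give: ℓ=5 → 1; ℓ=6 → 2; ℓ=7 → 3; ℓ=8 → 4.
Orbitals: 1 + 2 + 3 + 4 = 10. With m_s fixed to a single value there is one state per orbital, giving 10 states.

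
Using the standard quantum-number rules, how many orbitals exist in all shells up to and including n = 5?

Total orbitals = 1² + 2² + 3² + 4² + 5² = 55.

55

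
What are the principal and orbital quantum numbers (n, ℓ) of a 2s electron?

n = 2, ℓ = 0

The leading integer gives n = 2; the letter 's' means ℓ = 0.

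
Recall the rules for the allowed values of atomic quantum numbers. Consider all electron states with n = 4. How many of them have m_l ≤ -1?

The (l, m_l) pairs meeting m_l ≤ -1 give: l=1 → 1; l=2 → 2; l=3 → 3.
Orbitals: 1 + 2 + 3 = 6. Each orbital carries two spin states, so 6 × 2 = 12 states.

12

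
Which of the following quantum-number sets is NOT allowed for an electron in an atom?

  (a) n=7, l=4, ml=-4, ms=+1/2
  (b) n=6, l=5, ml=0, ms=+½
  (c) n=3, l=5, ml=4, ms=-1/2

(c)

(c) has l = 5 ≥ n = 3, violating 0 ≤ l ≤ n−1.
The remaining sets (a), (b) satisfy all four rules.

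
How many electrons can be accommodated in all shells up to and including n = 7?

280

Total orbitals = 1² + 2² + 3² + 4² + 5² + 6² + 7² = 140. Doubling for spin gives 280 electrons.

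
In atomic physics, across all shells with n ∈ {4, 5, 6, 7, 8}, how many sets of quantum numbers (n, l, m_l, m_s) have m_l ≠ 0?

320

Work shell by shell — for each n, count the (l, m_l) pairs that satisfy m_l ≠ 0:
n=4 → 12; n=5 → 20; n=6 → 30; n=7 → 42; n=8 → 56.
Orbitals: 12 + 20 + 30 + 42 + 56 = 160. Including both spin states (m_s = ±1/2) gives 2 × 160 = 320 states.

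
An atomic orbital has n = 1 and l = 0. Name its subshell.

1s

l = 0 corresponds to the letter 's', so the subshell is 1s.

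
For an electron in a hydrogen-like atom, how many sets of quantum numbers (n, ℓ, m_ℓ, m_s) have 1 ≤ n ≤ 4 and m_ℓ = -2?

Per-shell orbital counts meeting the constraint:
n=3 → 1; n=4 → 2.
Orbitals: 1 + 2 = 3. Including both spin states (m_s = ±1/2) gives 2 × 3 = 6 states.

6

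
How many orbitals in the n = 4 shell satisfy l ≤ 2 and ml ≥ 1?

For n = 4, l ranges over 0 … 3.
Per l-value: l=1 → 1; l=2 → 2.
Total orbitals: 1 + 2 = 3.

3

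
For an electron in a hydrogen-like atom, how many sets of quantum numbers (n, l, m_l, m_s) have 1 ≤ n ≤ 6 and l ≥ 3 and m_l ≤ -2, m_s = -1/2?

16

Count contributing orbitals for each principal shell:
n=4 → 2; n=5 → 5; n=6 → 9.
Orbitals: 2 + 5 + 9 = 16. With m_s fixed to -1/2 there is one state per orbital, so 16 states.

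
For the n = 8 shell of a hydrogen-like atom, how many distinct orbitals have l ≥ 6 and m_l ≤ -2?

11

Per l-value: l=6 → 5; l=7 → 6.
Total orbitals: 5 + 6 = 11.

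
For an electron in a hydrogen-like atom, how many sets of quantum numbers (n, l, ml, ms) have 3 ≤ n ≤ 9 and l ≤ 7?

Per-shell orbital counts meeting the constraint:
n=3 → 9; n=4 → 16; n=5 → 25; n=6 → 36; n=7 → 49; n=8 → 64; n=9 → 64.
Orbitals: 9 + 16 + 25 + 36 + 49 + 64 + 64 = 263. Including both spin states (ms = ±1/2) gives 2 × 263 = 526 states.

526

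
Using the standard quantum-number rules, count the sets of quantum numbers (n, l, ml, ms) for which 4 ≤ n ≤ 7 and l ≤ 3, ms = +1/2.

64

Per-shell orbital counts meeting the constraint:
n=4 → 16; n=5 → 16; n=6 → 16; n=7 → 16.
Orbitals: 16 + 16 + 16 + 16 = 64. With ms fixed to +1/2 there is one state per orbital, so 64 states.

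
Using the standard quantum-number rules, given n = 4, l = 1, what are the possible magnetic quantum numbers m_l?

-1, 0, 1

m_l takes every integer from −l to +l. With l = 1 that gives the 3 values -1, 0, 1.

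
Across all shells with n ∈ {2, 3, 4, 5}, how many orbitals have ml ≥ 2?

10

Work shell by shell — for each n, count the (l, ml) pairs that satisfy ml ≥ 2:
n=3 → 1; n=4 → 3; n=5 → 6.
Total orbitals: 1 + 3 + 6 = 10.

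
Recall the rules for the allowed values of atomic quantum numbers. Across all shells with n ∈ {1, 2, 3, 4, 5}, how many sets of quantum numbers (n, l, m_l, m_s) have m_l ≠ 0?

Treat each shell separately and count matching orbitals:
n=2 → 2; n=3 → 6; n=4 → 12; n=5 → 20.
Orbitals: 2 + 6 + 12 + 20 = 40. Including both spin states (m_s = ±1/2) gives 2 × 40 = 80 states.

80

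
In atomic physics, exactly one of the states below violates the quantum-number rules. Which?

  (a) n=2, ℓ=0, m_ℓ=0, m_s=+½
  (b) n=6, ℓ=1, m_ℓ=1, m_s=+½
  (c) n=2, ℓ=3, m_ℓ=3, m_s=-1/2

(c) has ℓ = 3 ≥ n = 2, violating 0 ≤ ℓ ≤ n−1.
The remaining sets (a), (b) satisfy all four rules.

(c)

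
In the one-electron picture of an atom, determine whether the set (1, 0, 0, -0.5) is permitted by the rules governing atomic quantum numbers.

n = 1 is a positive integer. l = 0 satisfies 0 ≤ l ≤ n−1 = 0. ml = 0 lies in the range −l … +l (here 0). ms = -1/2 is one of ±1/2.
All four constraints are satisfied.

Allowed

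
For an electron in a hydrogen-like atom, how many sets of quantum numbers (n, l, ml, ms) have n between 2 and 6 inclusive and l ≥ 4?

Treat each shell separately and count matching orbitals:
n=5 → 9; n=6 → 20.
Orbitals: 9 + 20 = 29. Including both spin states (ms = ±1/2) gives 2 × 29 = 58 states.

58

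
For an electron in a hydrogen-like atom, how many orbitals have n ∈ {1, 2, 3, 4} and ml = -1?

6

Per-shell orbital counts meeting the constraint:
n=2 → 1; n=3 → 2; n=4 → 3.
Total orbitals: 1 + 2 + 3 = 6.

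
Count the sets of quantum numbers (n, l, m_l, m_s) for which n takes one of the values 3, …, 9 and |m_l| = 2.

Per-shell orbital counts meeting the constraint:
n=3 → 2; n=4 → 4; n=5 → 6; n=6 → 8; n=7 → 10; n=8 → 12; n=9 → 14.
Orbitals: 2 + 4 + 6 + 8 + 10 + 12 + 14 = 56. Including both spin states (m_s = ±1/2) gives 2 × 56 = 112 states.

112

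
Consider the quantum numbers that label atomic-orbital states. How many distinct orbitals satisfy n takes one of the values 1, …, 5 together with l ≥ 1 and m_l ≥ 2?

10

For each n in the range, tally the orbitals obeying l ≥ 1 and m_l ≥ 2:
n=3 → 1; n=4 → 3; n=5 → 6.
Total orbitals: 1 + 3 + 6 = 10.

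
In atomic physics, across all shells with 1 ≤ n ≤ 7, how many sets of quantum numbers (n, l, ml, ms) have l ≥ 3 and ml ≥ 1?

For each n in the range, tally the orbitals obeying l ≥ 3 and ml ≥ 1:
n=4 → 3; n=5 → 7; n=6 → 12; n=7 → 18.
Orbitals: 3 + 7 + 12 + 18 = 40. Including both spin states (ms = ±1/2) gives 2 × 40 = 80 states.

80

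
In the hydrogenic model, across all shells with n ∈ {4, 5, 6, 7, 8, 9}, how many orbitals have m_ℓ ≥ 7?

4

Go shell by shell, enumerating (ℓ, m_ℓ) with m_ℓ ≥ 7:
n=8 → 1; n=9 → 3.
Total orbitals: 1 + 3 = 4.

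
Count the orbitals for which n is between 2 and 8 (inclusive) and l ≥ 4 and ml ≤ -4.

20

Go shell by shell, enumerating (l, ml) with l ≥ 4 and ml ≤ -4:
n=5 → 1; n=6 → 3; n=7 → 6; n=8 → 10.
Total orbitals: 1 + 3 + 6 + 10 = 20.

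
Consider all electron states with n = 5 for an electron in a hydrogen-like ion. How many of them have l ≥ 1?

Go through l = 0, …, 4 (the values permitted for n = 5).
Contributions: l=1 → 3; l=2 → 5; l=3 → 7; l=4 → 9.
Orbitals: 3 + 5 + 7 + 9 = 24. Each orbital carries two spin states, so 24 × 2 = 48 states.

48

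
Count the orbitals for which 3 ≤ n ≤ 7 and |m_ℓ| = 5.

For each n in the range, tally the orbitals obeying |m_ℓ| = 5:
n=6 → 2; n=7 → 4.
Total orbitals: 2 + 4 = 6.

6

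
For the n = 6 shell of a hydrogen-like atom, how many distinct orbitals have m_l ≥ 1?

15

Per l-value: l=1 → 1; l=2 → 2; l=3 → 3; l=4 → 4; l=5 → 5.
Total orbitals: 1 + 2 + 3 + 4 + 5 = 15.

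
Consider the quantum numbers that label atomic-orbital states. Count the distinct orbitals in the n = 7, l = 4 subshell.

9

A subshell has 2l+1 orbitals; with l = 4, that's 9.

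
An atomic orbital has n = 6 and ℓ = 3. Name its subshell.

ℓ = 3 corresponds to the letter 'f', so the subshell is 6f.

6f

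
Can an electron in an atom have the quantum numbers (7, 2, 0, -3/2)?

The spin quantum number for an electron can only be m_s = +1/2 or −1/2; m_s = -3/2 is not one of those.

Invalid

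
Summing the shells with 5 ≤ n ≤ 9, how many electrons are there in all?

Shell n has n² orbitals: 5²=25 + 6²=36 + 7²=49 + 8²=64 + 9²=81 = 255 orbitals.
Two spin states per orbital: 2 × 255 = 510 electrons.

510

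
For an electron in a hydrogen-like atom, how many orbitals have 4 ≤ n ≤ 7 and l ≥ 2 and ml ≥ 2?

Treat each shell separately and count matching orbitals:
n=4 → 3; n=5 → 6; n=6 → 10; n=7 → 15.
Total orbitals: 3 + 6 + 10 + 15 = 34.

34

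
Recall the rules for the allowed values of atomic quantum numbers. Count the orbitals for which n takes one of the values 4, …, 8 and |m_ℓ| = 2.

For each n in the range, tally the orbitals obeying |m_ℓ| = 2:
n=4 → 4; n=5 → 6; n=6 → 8; n=7 → 10; n=8 → 12.
Total orbitals: 4 + 6 + 8 + 10 + 12 = 40.

40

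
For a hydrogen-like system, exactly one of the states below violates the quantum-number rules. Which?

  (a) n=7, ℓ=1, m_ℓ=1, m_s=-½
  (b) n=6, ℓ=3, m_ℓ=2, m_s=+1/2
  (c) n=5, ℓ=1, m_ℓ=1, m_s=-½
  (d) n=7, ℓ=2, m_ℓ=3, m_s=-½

(d) has |m_ℓ| = 3 > ℓ = 2, violating −ℓ ≤ m_ℓ ≤ ℓ.
The remaining sets (a), (b), (c) satisfy all four rules.

(d)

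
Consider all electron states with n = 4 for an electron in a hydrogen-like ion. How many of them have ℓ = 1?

Orbitals with ℓ = 1, by ℓ: ℓ=1 → 3.
Orbitals: 3. Each orbital carries two spin states, so 3 × 2 = 6 states.

6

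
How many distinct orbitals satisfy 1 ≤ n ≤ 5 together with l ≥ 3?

23

Treat each shell separately and count matching orbitals:
n=4 → 7; n=5 → 16.
Total orbitals: 7 + 16 = 23.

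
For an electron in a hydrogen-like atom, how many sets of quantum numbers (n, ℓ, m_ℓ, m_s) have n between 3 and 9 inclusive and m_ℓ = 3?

42

Treat each shell separately and count matching orbitals:
n=4 → 1; n=5 → 2; n=6 → 3; n=7 → 4; n=8 → 5; n=9 → 6.
Orbitals: 1 + 2 + 3 + 4 + 5 + 6 = 21. Including both spin states (m_s = ±1/2) gives 2 × 21 = 42 states.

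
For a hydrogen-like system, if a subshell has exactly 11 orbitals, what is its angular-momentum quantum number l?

2l+1 = 11 gives l = 5.

l = 5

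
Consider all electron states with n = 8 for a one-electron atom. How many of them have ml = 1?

With n = 8 the allowed l are 0, 1, …, 7.
Contributions: l=1 → 1; l=2 → 1; l=3 → 1; l=4 → 1; l=5 → 1; l=6 → 1; l=7 → 1.
Orbitals: 1 + 1 + 1 + 1 + 1 + 1 + 1 = 7. Each orbital carries two spin states, so 7 × 2 = 14 states.

14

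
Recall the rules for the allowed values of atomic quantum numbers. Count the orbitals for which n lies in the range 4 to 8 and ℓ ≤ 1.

20

Per-shell orbital counts meeting the constraint:
n=4 → 4; n=5 → 4; n=6 → 4; n=7 → 4; n=8 → 4.
Total orbitals: 4 + 4 + 4 + 4 + 4 = 20.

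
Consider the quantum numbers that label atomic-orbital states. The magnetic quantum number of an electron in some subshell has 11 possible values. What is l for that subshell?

l = 5

m_l ranges over 2l+1 integers, so 2l+1 = 11 ⇒ l = 5.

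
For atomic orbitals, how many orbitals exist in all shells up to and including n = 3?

14

Total orbitals = 1² + 2² + 3² = 14.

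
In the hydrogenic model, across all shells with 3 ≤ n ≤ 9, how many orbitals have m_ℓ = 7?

3

Treat each shell separately and count matching orbitals:
n=8 → 1; n=9 → 2.
Total orbitals: 1 + 2 = 3.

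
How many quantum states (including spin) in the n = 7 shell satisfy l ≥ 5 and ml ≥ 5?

6

For n = 7, l ranges over 0 … 6.
Contributions: l=5 → 1; l=6 → 2.
Orbitals: 1 + 2 = 3. Each orbital carries two spin states, so 3 × 2 = 6 states.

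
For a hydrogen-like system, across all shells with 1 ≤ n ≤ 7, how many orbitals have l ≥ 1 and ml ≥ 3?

Count contributing orbitals for each principal shell:
n=4 → 1; n=5 → 3; n=6 → 6; n=7 → 10.
Total orbitals: 1 + 3 + 6 + 10 = 20.

20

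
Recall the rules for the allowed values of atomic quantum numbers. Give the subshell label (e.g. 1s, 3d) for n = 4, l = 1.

4p

l = 1 corresponds to the letter 'p', so the subshell is 4p.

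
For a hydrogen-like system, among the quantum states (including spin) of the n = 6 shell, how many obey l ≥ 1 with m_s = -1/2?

35

For n = 6, l ranges over 0 … 5.
Contributions: l=1 → 3; l=2 → 5; l=3 → 7; l=4 → 9; l=5 → 11.
Orbitals: 3 + 5 + 7 + 9 + 11 = 35. With m_s fixed to a single value there is one state per orbital, giving 35 states.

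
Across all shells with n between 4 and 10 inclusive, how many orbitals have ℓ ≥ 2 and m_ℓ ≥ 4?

Per-shell orbital counts meeting the constraint:
n=5 → 1; n=6 → 3; n=7 → 6; n=8 → 10; n=9 → 15; n=10 → 21.
Total orbitals: 1 + 3 + 6 + 10 + 15 + 21 = 56.

56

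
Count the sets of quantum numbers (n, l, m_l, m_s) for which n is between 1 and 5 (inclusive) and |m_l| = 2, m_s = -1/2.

12

For each n in the range, tally the orbitals obeying |m_l| = 2:
n=3 → 2; n=4 → 4; n=5 → 6.
Orbitals: 2 + 4 + 6 = 12. With m_s fixed to -1/2 there is one state per orbital, so 12 states.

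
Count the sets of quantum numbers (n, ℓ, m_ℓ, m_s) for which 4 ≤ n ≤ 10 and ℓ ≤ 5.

442

Count contributing orbitals for each principal shell:
n=4 → 16; n=5 → 25; n=6 → 36; n=7 → 36; n=8 → 36; n=9 → 36; n=10 → 36.
Orbitals: 16 + 25 + 36 + 36 + 36 + 36 + 36 = 221. Including both spin states (m_s = ±1/2) gives 2 × 221 = 442 states.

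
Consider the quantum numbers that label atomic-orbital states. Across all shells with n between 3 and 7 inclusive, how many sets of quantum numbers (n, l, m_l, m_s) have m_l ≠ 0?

Go shell by shell, enumerating (l, m_l) with m_l ≠ 0:
n=3 → 6; n=4 → 12; n=5 → 20; n=6 → 30; n=7 → 42.
Orbitals: 6 + 12 + 20 + 30 + 42 = 110. Including both spin states (m_s = ±1/2) gives 2 × 110 = 220 states.

220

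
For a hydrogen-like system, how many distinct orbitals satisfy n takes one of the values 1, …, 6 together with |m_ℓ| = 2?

20

Go shell by shell, enumerating (ℓ, m_ℓ) with |m_ℓ| = 2:
n=3 → 2; n=4 → 4; n=5 → 6; n=6 → 8.
Total orbitals: 2 + 4 + 6 + 8 = 20.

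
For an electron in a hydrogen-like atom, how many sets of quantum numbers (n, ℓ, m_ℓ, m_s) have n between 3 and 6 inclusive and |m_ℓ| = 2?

Work shell by shell — for each n, count the (ℓ, m_ℓ) pairs that satisfy |m_ℓ| = 2:
n=3 → 2; n=4 → 4; n=5 → 6; n=6 → 8.
Orbitals: 2 + 4 + 6 + 8 = 20. Including both spin states (m_s = ±1/2) gives 2 × 20 = 40 states.

40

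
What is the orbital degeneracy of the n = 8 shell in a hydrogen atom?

The n = 8 shell contains n² = 8² = 64 orbitals.

64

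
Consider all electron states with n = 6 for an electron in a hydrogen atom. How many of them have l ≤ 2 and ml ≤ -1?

6

Go through l = 0, …, 5 (the values permitted for n = 6).
Orbitals with l ≤ 2 and ml ≤ -1, by l: l=1 → 1; l=2 → 2.
Orbitals: 1 + 2 = 3. Each orbital carries two spin states, so 3 × 2 = 6 states.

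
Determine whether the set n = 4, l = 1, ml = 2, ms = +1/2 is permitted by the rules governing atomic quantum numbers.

The magnetic quantum number must satisfy −l ≤ ml ≤ l. With l = 1, ml can only be -1, 0, 1, so ml = 2 is forbidden.

No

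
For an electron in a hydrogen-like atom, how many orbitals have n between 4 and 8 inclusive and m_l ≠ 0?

160

Per-shell orbital counts meeting the constraint:
n=4 → 12; n=5 → 20; n=6 → 30; n=7 → 42; n=8 → 56.
Total orbitals: 12 + 20 + 30 + 42 + 56 = 160.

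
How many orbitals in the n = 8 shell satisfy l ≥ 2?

Go through l = 0, …, 7 (the values permitted for n = 8).
The (l, ml) pairs meeting l ≥ 2 give: l=2 → 5; l=3 → 7; l=4 → 9; l=5 → 11; l=6 → 13; l=7 → 15.
Total orbitals: 5 + 7 + 9 + 11 + 13 + 15 = 60.

60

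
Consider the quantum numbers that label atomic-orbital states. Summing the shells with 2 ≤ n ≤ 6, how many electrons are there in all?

Shell n has n² orbitals: 2²=4 + 3²=9 + 4²=16 + 5²=25 + 6²=36 = 90 orbitals.
Two spin states per orbital: 2 × 90 = 180 electrons.

180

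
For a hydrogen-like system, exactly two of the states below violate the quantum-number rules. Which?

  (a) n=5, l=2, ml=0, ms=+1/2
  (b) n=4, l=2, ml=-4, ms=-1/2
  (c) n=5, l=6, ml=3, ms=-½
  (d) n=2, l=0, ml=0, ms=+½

(b) has |ml| = 4 > l = 2, violating −l ≤ ml ≤ l.
(c) has l = 6 ≥ n = 5, violating 0 ≤ l ≤ n−1.
The remaining sets (a), (d) satisfy all four rules.

(b) and (c)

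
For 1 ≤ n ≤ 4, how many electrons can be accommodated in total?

Total orbitals = 1² + 2² + 3² + 4² = 30. Doubling for spin gives 60 electrons.

60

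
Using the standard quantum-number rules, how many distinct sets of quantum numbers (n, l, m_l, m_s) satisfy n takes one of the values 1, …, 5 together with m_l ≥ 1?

For each n in the range, tally the orbitals obeying m_l ≥ 1:
n=2 → 1; n=3 → 3; n=4 → 6; n=5 → 10.
Orbitals: 1 + 3 + 6 + 10 = 20. Including both spin states (m_s = ±1/2) gives 2 × 20 = 40 states.

40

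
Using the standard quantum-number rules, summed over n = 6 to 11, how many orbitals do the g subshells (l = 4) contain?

A g subshell (l = 4) exists for every n ≥ 5, so shells n = 6, 7, 8, 9, 10, 11 each contribute one — 6 subshells.
Since each g subshell has 2·4+1 = 9 orbitals, the total is 6 × 9 = 54.

54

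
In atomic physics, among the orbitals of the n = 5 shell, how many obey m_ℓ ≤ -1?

10

For n = 5, ℓ ranges over 0 … 4.
Per ℓ-value: ℓ=1 → 1; ℓ=2 → 2; ℓ=3 → 3; ℓ=4 → 4.
Total orbitals: 1 + 2 + 3 + 4 = 10.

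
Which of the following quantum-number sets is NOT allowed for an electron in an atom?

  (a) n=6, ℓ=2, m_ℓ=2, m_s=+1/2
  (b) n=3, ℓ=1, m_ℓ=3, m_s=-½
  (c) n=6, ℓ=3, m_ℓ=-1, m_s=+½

(b)

(b) has |m_ℓ| = 3 > ℓ = 1, violating −ℓ ≤ m_ℓ ≤ ℓ.
The remaining sets (a), (c) satisfy all four rules.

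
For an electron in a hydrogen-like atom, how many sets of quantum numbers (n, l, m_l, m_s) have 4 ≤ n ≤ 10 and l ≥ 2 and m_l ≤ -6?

Work shell by shell — for each n, count the (l, m_l) pairs that satisfy l ≥ 2 and m_l ≤ -6:
n=7 → 1; n=8 → 3; n=9 → 6; n=10 → 10.
Orbitals: 1 + 3 + 6 + 10 = 20. Including both spin states (m_s = ±1/2) gives 2 × 20 = 40 states.

40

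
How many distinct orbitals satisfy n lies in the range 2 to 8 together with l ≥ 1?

Go shell by shell, enumerating (l, m_l) with l ≥ 1:
n=2 → 3; n=3 → 8; n=4 → 15; n=5 → 24; n=6 → 35; n=7 → 48; n=8 → 63.
Total orbitals: 3 + 8 + 15 + 24 + 35 + 48 + 63 = 196.

196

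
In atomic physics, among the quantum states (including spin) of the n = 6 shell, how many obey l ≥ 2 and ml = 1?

8

The n = 6 shell has l = 0 through 5; check each.
Orbitals with l ≥ 2 and ml = 1, by l: l=2 → 1; l=3 → 1; l=4 → 1; l=5 → 1.
Orbitals: 1 + 1 + 1 + 1 = 4. Each orbital carries two spin states, so 4 × 2 = 8 states.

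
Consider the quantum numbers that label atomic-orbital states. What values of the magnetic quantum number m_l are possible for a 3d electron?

The 3d subshell has l = 2, and m_l takes every integer from −l to +l. With l = 2 that gives the 5 values -2, -1, 0, 1, 2.

-2, -1, 0, 1, 2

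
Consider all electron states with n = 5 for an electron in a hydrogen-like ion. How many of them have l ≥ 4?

18

With n = 5 the allowed l are 0, 1, …, 4.
Orbitals with l ≥ 4, by l: l=4 → 9.
Orbitals: 9. Each orbital carries two spin states, so 9 × 2 = 18 states.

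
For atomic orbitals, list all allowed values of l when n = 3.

l is an integer with 0 ≤ l ≤ n−1, so for n = 3: l = 0, 1, 2.

0, 1, 2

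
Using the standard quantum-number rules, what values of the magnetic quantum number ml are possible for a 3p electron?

The 3p subshell has l = 1, and ml takes every integer from −l to +l. With l = 1 that gives the 3 values -1, 0, 1.

-1, 0, 1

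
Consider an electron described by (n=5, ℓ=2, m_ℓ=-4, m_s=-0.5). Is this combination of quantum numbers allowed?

Not allowed

The magnetic quantum number must satisfy −ℓ ≤ m_ℓ ≤ ℓ. With ℓ = 2, m_ℓ can only be -2, -1, 0, 1, 2, so m_ℓ = -4 is forbidden.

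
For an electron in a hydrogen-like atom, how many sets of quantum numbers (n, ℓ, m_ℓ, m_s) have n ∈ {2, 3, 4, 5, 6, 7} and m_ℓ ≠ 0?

224

Go shell by shell, enumerating (ℓ, m_ℓ) with m_ℓ ≠ 0:
n=2 → 2; n=3 → 6; n=4 → 12; n=5 → 20; n=6 → 30; n=7 → 42.
Orbitals: 2 + 6 + 12 + 20 + 30 + 42 = 112. Including both spin states (m_s = ±1/2) gives 2 × 112 = 224 states.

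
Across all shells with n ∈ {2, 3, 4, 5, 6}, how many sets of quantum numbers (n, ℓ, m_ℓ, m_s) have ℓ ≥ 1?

Work shell by shell — for each n, count the (ℓ, m_ℓ) pairs that satisfy ℓ ≥ 1:
n=2 → 3; n=3 → 8; n=4 → 15; n=5 → 24; n=6 → 35.
Orbitals: 3 + 8 + 15 + 24 + 35 = 85. Including both spin states (m_s = ±1/2) gives 2 × 85 = 170 states.

170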